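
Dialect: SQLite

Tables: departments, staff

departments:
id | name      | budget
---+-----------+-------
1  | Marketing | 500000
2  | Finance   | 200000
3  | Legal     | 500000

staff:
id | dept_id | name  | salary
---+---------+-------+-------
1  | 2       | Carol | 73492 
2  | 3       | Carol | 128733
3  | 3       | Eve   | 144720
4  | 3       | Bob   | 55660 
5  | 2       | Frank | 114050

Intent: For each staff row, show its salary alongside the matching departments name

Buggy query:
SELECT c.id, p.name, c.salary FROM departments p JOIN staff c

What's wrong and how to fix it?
Bug: JOIN with no ON clause produces a cartesian product; every staff row pairs with every departments row

Fix: Specify the join condition linking the foreign key to the parent id

Corrected query:
SELECT c.id, p.name, c.salary FROM departments p JOIN staff c ON c.dept_id = p.id

Result:
id | name    | salary
---+---------+-------
1  | Finance | 73492 
2  | Legal   | 128733
3  | Legal   | 144720
4  | Legal   | 55660 
5  | Finance | 114050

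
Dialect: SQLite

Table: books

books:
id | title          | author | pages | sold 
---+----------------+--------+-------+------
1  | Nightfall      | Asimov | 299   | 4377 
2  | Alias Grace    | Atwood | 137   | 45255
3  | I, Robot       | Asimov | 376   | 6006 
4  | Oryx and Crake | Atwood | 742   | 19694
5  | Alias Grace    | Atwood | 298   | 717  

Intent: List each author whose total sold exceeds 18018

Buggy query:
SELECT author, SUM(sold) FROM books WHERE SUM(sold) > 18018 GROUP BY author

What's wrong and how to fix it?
Bug: WHERE runs before GROUP BY, so aggregates aren't available there

Fix: Use HAVING (which filters groups after aggregation) instead of WHERE

Corrected query:
SELECT author, SUM(sold) FROM books GROUP BY author HAVING SUM(sold) > 18018

Result:
author | SUM(sold)
-------+----------
Atwood | 65666    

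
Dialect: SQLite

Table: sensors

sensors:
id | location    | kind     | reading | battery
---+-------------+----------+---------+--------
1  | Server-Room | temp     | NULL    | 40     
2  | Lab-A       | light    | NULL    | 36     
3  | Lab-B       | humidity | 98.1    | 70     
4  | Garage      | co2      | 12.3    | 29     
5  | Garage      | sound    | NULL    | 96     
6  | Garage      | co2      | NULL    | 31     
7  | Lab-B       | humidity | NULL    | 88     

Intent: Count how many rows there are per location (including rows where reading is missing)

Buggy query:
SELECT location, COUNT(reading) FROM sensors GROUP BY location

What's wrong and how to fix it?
Bug: COUNT(column) counts non-NULL values only; rows with NULL reading aren't counted

Fix: Use COUNT(*) to count all rows regardless of NULL

Corrected query:
SELECT location, COUNT(*) FROM sensors GROUP BY location

Result:
location    | COUNT(*)
------------+---------
Garage      | 3       
Lab-A       | 1       
Lab-B       | 2       
Server-Room | 1       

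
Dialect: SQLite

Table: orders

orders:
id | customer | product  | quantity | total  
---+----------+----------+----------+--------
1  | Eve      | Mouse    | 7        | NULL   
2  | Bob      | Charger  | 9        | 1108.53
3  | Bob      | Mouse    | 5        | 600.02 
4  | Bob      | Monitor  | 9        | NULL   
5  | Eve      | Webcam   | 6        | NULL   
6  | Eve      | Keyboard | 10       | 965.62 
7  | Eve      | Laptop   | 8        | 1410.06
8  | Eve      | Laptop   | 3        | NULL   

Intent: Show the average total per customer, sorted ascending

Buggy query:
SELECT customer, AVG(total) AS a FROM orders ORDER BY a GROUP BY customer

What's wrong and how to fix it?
Bug: GROUP BY must precede ORDER BY

Fix: Move ORDER BY to the end, after GROUP BY

Corrected query:
SELECT customer, AVG(total) AS a FROM orders GROUP BY customer ORDER BY a

Result:
customer | a      
---------+--------
Bob      | 854.275
Eve      | 1187.84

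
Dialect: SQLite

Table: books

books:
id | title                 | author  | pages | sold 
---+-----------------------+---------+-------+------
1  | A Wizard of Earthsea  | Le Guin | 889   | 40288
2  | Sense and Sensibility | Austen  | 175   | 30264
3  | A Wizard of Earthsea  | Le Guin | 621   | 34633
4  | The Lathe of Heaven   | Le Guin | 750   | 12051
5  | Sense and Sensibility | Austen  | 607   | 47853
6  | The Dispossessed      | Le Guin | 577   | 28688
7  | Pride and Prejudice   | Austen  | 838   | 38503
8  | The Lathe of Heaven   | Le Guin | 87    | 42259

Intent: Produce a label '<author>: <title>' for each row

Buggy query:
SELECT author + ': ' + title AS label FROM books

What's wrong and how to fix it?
Bug: '+' is numeric addition; on text columns SQLite converts them to 0 instead of concatenating

Fix: Use the || operator for string concatenation

Corrected query:
SELECT author || ': ' || title AS label FROM books

Result:
label                        
-----------------------------
Le Guin: A Wizard of Earthsea
Austen: Sense and Sensibility
Le Guin: A Wizard of Earthsea
Le Guin: The Lathe of Heaven 
Austen: Sense and Sensibility
Le Guin: The Dispossessed    
Austen: Pride and Prejudice  
Le Guin: The Lathe of Heaven 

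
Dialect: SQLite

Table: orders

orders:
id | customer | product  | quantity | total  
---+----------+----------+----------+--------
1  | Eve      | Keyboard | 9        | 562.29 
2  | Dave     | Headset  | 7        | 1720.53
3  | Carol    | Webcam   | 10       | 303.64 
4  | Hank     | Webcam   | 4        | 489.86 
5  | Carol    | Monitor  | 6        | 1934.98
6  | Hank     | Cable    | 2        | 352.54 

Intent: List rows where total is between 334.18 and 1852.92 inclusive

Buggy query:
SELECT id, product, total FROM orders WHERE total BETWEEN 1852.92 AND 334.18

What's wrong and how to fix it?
Bug: BETWEEN expects the lower bound first; with 1852.92 AND 334.18 the range is empty

Fix: Write BETWEEN 334.18 AND 1852.92

Corrected query:
SELECT id, product, total FROM orders WHERE total BETWEEN 334.18 AND 1852.92

Result:
id | product  | total  
---+----------+--------
1  | Keyboard | 562.29 
2  | Headset  | 1720.53
4  | Webcam   | 489.86 
6  | Cable    | 352.54 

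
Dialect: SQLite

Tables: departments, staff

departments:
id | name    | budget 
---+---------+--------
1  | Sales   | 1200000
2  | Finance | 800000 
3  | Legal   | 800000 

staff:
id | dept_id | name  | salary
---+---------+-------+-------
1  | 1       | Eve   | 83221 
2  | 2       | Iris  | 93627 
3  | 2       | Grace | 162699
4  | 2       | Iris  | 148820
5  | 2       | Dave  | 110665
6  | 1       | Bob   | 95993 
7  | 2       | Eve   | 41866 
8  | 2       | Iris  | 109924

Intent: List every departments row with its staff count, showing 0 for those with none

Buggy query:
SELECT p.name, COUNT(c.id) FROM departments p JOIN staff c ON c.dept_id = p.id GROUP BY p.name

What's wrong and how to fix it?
Bug: An inner join excludes parents with zero children

Fix: Switch to LEFT JOIN to retain unmatched parent rows

Corrected query:
SELECT p.name, COUNT(c.id) FROM departments p LEFT JOIN staff c ON c.dept_id = p.id GROUP BY p.name

Result:
name    | COUNT(c.id)
--------+------------
Finance | 6          
Legal   | 0          
Sales   | 2          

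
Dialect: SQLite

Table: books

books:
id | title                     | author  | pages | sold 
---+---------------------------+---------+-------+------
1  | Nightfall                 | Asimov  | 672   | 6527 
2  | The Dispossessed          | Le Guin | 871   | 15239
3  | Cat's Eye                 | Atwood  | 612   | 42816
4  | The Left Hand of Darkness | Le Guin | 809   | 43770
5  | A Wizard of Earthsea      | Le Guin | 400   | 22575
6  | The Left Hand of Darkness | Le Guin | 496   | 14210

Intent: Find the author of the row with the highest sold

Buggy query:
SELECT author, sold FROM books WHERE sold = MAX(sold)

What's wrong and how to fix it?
Bug: WHERE is evaluated per row; an aggregate over the whole table isn't defined there

Fix: Use a subquery: WHERE sold = (SELECT MAX(sold) FROM books)

Corrected query:
SELECT author, sold FROM books WHERE sold = (SELECT MAX(sold) FROM books)

Result:
author  | sold 
--------+------
Le Guin | 43770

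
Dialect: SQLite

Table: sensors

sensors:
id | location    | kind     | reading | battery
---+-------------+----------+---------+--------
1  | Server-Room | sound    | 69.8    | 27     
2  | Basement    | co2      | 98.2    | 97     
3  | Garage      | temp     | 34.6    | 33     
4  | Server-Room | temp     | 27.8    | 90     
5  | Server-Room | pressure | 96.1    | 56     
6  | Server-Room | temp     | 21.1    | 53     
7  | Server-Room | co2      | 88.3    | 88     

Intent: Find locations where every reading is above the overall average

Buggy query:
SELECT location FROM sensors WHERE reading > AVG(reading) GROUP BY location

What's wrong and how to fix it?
Bug: WHERE evaluates per row before aggregation, so AVG() is unavailable

Fix: Use a subquery for AVG and a HAVING MIN(...) filter so the condition holds for every row in the group

Corrected query:
SELECT location FROM sensors GROUP BY location HAVING MIN(reading) > (SELECT AVG(reading) FROM sensors)

Result:
location
--------
Basement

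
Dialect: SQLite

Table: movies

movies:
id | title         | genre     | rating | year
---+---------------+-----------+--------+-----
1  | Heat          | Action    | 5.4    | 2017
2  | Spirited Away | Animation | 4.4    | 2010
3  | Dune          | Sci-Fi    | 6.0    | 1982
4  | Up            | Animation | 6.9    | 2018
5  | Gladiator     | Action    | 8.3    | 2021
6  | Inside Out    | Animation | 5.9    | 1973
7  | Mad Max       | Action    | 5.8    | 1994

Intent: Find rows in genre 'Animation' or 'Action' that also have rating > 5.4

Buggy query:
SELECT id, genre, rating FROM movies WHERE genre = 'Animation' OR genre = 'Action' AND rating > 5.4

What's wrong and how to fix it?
Bug: AND binds tighter than OR, so this parses as genre = 'Animation' OR (genre = 'Action' AND rating > 5.4)

Fix: Group the OR with parentheses (or use IN), then AND the threshold

Corrected query:
SELECT id, genre, rating FROM movies WHERE (genre = 'Animation' OR genre = 'Action') AND rating > 5.4

Result:
id | genre     | rating
---+-----------+-------
4  | Animation | 6.9   
5  | Action    | 8.3   
6  | Animation | 5.9   
7  | Action    | 5.8   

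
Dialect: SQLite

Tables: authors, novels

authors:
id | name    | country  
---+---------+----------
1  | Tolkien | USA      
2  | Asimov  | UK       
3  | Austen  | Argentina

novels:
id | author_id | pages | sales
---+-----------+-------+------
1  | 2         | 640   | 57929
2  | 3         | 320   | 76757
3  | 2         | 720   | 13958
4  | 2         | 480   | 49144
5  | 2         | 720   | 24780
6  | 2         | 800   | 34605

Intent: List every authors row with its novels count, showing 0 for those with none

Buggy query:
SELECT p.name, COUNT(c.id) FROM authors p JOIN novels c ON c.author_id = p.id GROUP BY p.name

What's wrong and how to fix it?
Bug: INNER JOIN drops authors rows that have no matching novels rows

Fix: Switch to LEFT JOIN to retain unmatched parent rows

Corrected query:
SELECT p.name, COUNT(c.id) FROM authors p LEFT JOIN novels c ON c.author_id = p.id GROUP BY p.name

Result:
name    | COUNT(c.id)
--------+------------
Asimov  | 5          
Austen  | 1          
Tolkien | 0          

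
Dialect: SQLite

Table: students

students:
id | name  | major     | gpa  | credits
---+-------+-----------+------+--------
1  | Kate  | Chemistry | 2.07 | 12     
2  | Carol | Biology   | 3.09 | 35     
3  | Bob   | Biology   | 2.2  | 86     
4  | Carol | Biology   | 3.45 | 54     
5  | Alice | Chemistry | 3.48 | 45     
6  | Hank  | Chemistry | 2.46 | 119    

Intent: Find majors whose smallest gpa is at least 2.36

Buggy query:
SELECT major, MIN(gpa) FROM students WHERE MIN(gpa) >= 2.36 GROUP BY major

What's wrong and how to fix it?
Bug: Aggregates like MIN are computed per group after WHERE runs

Fix: Replace WHERE with HAVING after the GROUP BY

Corrected query:
SELECT major, MIN(gpa) FROM students GROUP BY major HAVING MIN(gpa) >= 2.36

Result:
(no rows)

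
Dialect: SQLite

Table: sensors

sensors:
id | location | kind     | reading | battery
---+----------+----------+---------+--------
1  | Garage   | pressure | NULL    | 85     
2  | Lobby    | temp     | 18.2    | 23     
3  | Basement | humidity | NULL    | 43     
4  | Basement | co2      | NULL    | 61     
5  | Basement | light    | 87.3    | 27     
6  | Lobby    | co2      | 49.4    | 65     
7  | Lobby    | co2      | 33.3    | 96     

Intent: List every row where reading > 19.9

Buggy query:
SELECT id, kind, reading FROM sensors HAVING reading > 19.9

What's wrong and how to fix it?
Bug: HAVING filters the output of aggregation, but this query has no GROUP BY and no aggregate functions, so SQLite rejects it (HAVING clause on a non-aggregate query); the condition here is per row

Fix: Use WHERE for row-level filtering

Corrected query:
SELECT id, kind, reading FROM sensors WHERE reading > 19.9

Result:
id | kind  | reading
---+-------+--------
5  | light | 87.3   
6  | co2   | 49.4   
7  | co2   | 33.3   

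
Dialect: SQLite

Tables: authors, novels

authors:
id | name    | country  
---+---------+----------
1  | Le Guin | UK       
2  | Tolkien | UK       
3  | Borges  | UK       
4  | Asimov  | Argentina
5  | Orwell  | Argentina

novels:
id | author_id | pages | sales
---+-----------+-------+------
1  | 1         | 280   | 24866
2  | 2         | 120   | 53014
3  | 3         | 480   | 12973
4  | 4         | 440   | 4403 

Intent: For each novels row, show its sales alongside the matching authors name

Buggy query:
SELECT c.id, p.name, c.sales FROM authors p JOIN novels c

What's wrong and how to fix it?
Bug: Missing join condition: each novels row is matched to all authors rows instead of just its own

Fix: Specify the join condition linking the foreign key to the parent id

Corrected query:
SELECT c.id, p.name, c.sales FROM authors p JOIN novels c ON c.author_id = p.id

Result:
id | name    | sales
---+---------+------
1  | Le Guin | 24866
2  | Tolkien | 53014
3  | Borges  | 12973
4  | Asimov  | 4403 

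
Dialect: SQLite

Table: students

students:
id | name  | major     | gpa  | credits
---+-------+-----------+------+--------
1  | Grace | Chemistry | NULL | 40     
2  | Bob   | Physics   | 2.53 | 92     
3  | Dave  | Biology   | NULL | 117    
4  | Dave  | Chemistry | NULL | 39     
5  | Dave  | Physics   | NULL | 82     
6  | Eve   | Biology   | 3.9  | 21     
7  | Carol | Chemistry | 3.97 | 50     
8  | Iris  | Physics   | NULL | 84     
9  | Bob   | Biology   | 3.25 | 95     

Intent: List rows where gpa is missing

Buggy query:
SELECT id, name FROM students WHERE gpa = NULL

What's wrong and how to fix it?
Bug: Comparing to NULL with '=' never matches; NULL = NULL is unknown, not true

Fix: Use IS NULL to test for NULL

Corrected query:
SELECT id, name FROM students WHERE gpa IS NULL

Result:
id | name 
---+------
1  | Grace
3  | Dave 
4  | Dave 
5  | Dave 
8  | Iris 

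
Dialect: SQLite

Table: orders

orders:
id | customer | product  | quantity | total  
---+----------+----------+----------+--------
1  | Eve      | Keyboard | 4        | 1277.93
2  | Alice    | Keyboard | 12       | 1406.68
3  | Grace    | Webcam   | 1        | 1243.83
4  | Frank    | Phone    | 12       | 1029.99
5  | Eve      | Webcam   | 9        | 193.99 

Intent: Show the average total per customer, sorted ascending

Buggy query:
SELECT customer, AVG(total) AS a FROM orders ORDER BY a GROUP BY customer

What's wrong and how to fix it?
Bug: ORDER BY appears before GROUP BY; SQL clause order requires GROUP BY first

Fix: Reorder: SELECT … FROM … GROUP BY … ORDER BY …

Corrected query:
SELECT customer, AVG(total) AS a FROM orders GROUP BY customer ORDER BY a

Result:
customer | a      
---------+--------
Eve      | 735.96 
Frank    | 1029.99
Grace    | 1243.83
Alice    | 1406.68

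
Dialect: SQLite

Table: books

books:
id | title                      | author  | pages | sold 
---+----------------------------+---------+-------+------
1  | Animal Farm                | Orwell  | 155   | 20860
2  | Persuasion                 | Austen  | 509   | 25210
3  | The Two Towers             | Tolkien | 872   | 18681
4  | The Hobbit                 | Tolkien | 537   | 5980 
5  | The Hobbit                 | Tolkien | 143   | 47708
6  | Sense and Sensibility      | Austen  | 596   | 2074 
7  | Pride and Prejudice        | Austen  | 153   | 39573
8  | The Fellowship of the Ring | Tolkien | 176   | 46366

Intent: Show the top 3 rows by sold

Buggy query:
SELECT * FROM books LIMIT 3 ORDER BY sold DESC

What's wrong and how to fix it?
Bug: LIMIT must come after ORDER BY

Fix: Swap the clauses: ORDER BY first, then LIMIT

Corrected query:
SELECT * FROM books ORDER BY sold DESC LIMIT 3

Result:
id | title                      | author  | pages | sold 
---+----------------------------+---------+-------+------
5  | The Hobbit                 | Tolkien | 143   | 47708
8  | The Fellowship of the Ring | Tolkien | 176   | 46366
7  | Pride and Prejudice        | Austen  | 153   | 39573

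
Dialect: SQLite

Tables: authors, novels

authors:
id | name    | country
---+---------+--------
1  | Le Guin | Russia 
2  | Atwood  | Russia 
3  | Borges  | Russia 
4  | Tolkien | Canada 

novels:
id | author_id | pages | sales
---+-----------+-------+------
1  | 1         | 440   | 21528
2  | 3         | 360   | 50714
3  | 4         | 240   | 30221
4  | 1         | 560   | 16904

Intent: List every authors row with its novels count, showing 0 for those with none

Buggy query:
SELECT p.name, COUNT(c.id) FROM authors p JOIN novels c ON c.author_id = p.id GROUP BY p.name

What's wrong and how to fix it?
Bug: An inner join excludes parents with zero children

Fix: Switch to LEFT JOIN to retain unmatched parent rows

Corrected query:
SELECT p.name, COUNT(c.id) FROM authors p LEFT JOIN novels c ON c.author_id = p.id GROUP BY p.name

Result:
name    | COUNT(c.id)
--------+------------
Atwood  | 0          
Borges  | 1          
Le Guin | 2          
Tolkien | 1          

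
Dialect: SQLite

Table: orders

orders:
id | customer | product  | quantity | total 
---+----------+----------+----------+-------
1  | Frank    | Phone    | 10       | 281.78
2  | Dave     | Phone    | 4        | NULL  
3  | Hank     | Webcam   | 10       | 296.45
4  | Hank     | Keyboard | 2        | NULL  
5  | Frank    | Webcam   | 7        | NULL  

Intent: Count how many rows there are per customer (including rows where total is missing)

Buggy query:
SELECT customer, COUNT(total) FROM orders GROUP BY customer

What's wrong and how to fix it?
Bug: COUNT(total) skips NULLs, so groups with missing total are undercounted

Fix: Replace COUNT(total) with COUNT(*)

Corrected query:
SELECT customer, COUNT(*) FROM orders GROUP BY customer

Result:
customer | COUNT(*)
---------+---------
Dave     | 1       
Frank    | 2       
Hank     | 2       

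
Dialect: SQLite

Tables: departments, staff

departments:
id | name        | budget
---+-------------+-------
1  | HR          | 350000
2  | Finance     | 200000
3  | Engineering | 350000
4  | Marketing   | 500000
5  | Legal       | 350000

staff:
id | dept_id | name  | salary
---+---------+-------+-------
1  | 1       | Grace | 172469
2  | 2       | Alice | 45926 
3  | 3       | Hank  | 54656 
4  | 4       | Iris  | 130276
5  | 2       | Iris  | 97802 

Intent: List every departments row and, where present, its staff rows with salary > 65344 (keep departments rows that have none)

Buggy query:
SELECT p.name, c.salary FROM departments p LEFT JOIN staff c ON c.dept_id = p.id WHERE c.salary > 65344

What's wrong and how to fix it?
Bug: A WHERE condition on the right-hand table after LEFT JOIN drops unmatched parents

Fix: Move the right-table condition into the ON clause so unmatched parents are kept

Corrected query:
SELECT p.name, c.salary FROM departments p LEFT JOIN staff c ON c.dept_id = p.id AND c.salary > 65344

Result:
name        | salary
------------+-------
HR          | 172469
Finance     | 97802 
Engineering | NULL  
Marketing   | 130276
Legal       | NULL  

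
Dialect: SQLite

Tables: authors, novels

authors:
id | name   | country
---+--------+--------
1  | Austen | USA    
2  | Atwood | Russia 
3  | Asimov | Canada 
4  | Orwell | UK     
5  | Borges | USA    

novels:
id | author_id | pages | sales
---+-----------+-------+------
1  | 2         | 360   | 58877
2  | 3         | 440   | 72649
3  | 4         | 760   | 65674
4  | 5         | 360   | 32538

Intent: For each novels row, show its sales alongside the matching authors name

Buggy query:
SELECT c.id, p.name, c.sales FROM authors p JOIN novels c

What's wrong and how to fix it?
Bug: JOIN with no ON clause produces a cartesian product; every novels row pairs with every authors row

Fix: Specify the join condition linking the foreign key to the parent id

Corrected query:
SELECT c.id, p.name, c.sales FROM authors p JOIN novels c ON c.author_id = p.id

Result:
id | name   | sales
---+--------+------
1  | Atwood | 58877
2  | Asimov | 72649
3  | Orwell | 65674
4  | Borges | 32538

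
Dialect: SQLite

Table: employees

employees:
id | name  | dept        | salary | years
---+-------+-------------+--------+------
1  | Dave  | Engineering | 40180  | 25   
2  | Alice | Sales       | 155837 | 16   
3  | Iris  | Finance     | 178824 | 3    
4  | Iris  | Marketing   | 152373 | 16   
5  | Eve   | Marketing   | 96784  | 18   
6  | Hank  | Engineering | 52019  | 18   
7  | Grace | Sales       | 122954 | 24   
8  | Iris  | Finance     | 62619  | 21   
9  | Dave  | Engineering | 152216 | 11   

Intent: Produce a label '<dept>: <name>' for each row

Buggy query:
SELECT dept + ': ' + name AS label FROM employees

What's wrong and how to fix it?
Bug: '+' is numeric addition; on text columns SQLite converts them to 0 instead of concatenating

Fix: Replace + with || to concatenate text

Corrected query:
SELECT dept || ': ' || name AS label FROM employees

Result:
label            
-----------------
Engineering: Dave
Sales: Alice     
Finance: Iris    
Marketing: Iris  
Marketing: Eve   
Engineering: Hank
Sales: Grace     
Finance: Iris    
Engineering: Dave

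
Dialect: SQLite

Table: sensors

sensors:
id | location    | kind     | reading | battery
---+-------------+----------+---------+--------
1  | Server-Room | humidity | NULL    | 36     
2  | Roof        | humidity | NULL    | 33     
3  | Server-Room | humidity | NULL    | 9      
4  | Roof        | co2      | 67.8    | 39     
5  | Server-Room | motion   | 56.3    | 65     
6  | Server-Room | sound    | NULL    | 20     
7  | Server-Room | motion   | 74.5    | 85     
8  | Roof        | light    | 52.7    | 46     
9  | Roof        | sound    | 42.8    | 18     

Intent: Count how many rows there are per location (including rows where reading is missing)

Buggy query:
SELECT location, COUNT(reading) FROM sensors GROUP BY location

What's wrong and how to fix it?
Bug: COUNT(column) counts non-NULL values only; rows with NULL reading aren't counted

Fix: Replace COUNT(reading) with COUNT(*)

Corrected query:
SELECT location, COUNT(*) FROM sensors GROUP BY location

Result:
location    | COUNT(*)
------------+---------
Roof        | 4       
Server-Room | 5       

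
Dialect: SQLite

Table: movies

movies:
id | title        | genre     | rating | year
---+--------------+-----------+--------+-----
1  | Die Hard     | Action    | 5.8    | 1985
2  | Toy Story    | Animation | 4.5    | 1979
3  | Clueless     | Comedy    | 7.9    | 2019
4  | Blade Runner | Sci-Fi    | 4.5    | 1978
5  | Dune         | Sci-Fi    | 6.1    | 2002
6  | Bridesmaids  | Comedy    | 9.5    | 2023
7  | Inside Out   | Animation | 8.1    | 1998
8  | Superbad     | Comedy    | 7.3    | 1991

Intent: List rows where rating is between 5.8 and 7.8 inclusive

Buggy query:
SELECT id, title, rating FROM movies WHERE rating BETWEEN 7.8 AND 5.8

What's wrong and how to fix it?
Bug: BETWEEN expects the lower bound first; with 7.8 AND 5.8 the range is empty

Fix: Write BETWEEN 5.8 AND 7.8

Corrected query:
SELECT id, title, rating FROM movies WHERE rating BETWEEN 5.8 AND 7.8

Result:
id | title    | rating
---+----------+-------
1  | Die Hard | 5.8   
5  | Dune     | 6.1   
8  | Superbad | 7.3   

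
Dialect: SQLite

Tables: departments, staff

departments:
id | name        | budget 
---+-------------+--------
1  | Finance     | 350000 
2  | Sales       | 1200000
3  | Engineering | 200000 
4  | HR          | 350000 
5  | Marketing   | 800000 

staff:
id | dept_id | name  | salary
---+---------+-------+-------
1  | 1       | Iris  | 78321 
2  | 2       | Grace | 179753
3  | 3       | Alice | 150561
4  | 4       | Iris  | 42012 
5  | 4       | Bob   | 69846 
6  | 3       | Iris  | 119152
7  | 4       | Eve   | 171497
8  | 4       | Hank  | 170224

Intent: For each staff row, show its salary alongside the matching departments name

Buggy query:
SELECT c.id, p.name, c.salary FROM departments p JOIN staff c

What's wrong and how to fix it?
Bug: JOIN with no ON clause produces a cartesian product; every staff row pairs with every departments row

Fix: Specify the join condition linking the foreign key to the parent id

Corrected query:
SELECT c.id, p.name, c.salary FROM departments p JOIN staff c ON c.dept_id = p.id

Result:
id | name        | salary
---+-------------+-------
1  | Finance     | 78321 
2  | Sales       | 179753
3  | Engineering | 150561
4  | HR          | 42012 
5  | HR          | 69846 
6  | Engineering | 119152
7  | HR          | 171497
8  | HR          | 170224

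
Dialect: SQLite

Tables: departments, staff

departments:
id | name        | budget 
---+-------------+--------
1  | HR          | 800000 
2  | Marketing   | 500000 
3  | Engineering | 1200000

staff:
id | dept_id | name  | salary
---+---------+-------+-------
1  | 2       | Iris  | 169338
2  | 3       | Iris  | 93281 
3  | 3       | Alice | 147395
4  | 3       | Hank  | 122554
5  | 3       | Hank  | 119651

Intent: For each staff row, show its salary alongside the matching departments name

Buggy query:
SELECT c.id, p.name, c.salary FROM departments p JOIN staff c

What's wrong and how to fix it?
Bug: Missing join condition: each staff row is matched to all departments rows instead of just its own

Fix: Specify the join condition linking the foreign key to the parent id

Corrected query:
SELECT c.id, p.name, c.salary FROM departments p JOIN staff c ON c.dept_id = p.id

Result:
id | name        | salary
---+-------------+-------
1  | Marketing   | 169338
2  | Engineering | 93281 
3  | Engineering | 147395
4  | Engineering | 122554
5  | Engineering | 119651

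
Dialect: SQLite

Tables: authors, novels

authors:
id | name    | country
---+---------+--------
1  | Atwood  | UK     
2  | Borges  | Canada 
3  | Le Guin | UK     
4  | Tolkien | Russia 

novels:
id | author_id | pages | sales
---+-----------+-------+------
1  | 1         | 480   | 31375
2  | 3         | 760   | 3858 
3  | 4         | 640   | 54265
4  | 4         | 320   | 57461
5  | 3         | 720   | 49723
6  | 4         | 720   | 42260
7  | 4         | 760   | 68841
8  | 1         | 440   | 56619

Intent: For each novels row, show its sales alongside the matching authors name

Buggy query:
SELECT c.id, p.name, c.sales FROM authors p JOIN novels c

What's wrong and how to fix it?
Bug: JOIN with no ON clause produces a cartesian product; every novels row pairs with every authors row

Fix: Add ON c.author_id = p.id to the JOIN

Corrected query:
SELECT c.id, p.name, c.sales FROM authors p JOIN novels c ON c.author_id = p.id

Result:
id | name    | sales
---+---------+------
1  | Atwood  | 31375
2  | Le Guin | 3858 
3  | Tolkien | 54265
4  | Tolkien | 57461
5  | Le Guin | 49723
6  | Tolkien | 42260
7  | Tolkien | 68841
8  | Atwood  | 56619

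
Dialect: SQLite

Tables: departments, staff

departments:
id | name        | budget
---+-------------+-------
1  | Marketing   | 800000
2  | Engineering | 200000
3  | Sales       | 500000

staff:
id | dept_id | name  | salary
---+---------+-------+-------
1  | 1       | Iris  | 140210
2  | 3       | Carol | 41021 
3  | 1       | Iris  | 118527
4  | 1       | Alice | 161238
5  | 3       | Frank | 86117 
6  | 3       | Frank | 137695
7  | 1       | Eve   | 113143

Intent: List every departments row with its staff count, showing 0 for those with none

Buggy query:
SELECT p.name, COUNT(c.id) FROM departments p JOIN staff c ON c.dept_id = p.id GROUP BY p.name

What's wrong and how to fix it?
Bug: INNER JOIN drops departments rows that have no matching staff rows

Fix: Use LEFT JOIN so parents without children still appear (COUNT(c.id) gives 0)

Corrected query:
SELECT p.name, COUNT(c.id) FROM departments p LEFT JOIN staff c ON c.dept_id = p.id GROUP BY p.name

Result:
name        | COUNT(c.id)
------------+------------
Engineering | 0          
Marketing   | 4          
Sales       | 3          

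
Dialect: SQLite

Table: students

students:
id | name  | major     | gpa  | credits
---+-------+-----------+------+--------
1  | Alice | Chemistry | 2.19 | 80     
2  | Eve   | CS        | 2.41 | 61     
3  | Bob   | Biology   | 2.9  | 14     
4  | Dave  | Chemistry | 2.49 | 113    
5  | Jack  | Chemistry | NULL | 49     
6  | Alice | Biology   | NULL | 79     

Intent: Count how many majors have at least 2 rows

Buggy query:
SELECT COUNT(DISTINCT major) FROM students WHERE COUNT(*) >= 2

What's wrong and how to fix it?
Bug: WHERE filters individual rows, not groups, so a group-level COUNT is invalid there

Fix: Group first with HAVING COUNT(*) >= 2, then COUNT the resulting groups

Corrected query:
SELECT COUNT(*) FROM (SELECT major FROM students GROUP BY major HAVING COUNT(*) >= 2)

Result:
COUNT(*)
--------
2       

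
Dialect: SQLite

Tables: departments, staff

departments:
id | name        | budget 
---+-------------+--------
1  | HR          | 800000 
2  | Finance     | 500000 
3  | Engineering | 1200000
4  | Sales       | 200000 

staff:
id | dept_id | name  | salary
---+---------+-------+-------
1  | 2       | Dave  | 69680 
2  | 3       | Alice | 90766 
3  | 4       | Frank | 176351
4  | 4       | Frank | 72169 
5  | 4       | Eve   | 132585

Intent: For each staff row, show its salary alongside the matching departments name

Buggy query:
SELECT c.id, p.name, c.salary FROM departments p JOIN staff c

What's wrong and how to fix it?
Bug: Missing join condition: each staff row is matched to all departments rows instead of just its own

Fix: Add ON c.dept_id = p.id to the JOIN

Corrected query:
SELECT c.id, p.name, c.salary FROM departments p JOIN staff c ON c.dept_id = p.id

Result:
id | name        | salary
---+-------------+-------
1  | Finance     | 69680 
2  | Engineering | 90766 
3  | Sales       | 176351
4  | Sales       | 72169 
5  | Sales       | 132585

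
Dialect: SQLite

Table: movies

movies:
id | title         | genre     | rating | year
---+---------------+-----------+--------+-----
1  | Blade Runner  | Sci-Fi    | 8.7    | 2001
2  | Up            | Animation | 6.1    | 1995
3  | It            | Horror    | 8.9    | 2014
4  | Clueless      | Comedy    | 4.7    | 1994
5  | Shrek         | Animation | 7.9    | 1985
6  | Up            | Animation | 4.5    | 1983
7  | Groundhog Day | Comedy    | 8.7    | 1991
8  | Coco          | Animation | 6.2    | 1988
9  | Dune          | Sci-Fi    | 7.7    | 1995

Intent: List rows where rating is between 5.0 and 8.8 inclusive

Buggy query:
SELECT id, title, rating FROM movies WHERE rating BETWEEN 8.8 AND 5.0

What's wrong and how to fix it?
Bug: The bounds are reversed; BETWEEN a AND b requires a <= b to match anything

Fix: Write BETWEEN 5.0 AND 8.8

Corrected query:
SELECT id, title, rating FROM movies WHERE rating BETWEEN 5.0 AND 8.8

Result:
id | title         | rating
---+---------------+-------
1  | Blade Runner  | 8.7   
2  | Up            | 6.1   
5  | Shrek         | 7.9   
7  | Groundhog Day | 8.7   
8  | Coco          | 6.2   
9  | Dune          | 7.7   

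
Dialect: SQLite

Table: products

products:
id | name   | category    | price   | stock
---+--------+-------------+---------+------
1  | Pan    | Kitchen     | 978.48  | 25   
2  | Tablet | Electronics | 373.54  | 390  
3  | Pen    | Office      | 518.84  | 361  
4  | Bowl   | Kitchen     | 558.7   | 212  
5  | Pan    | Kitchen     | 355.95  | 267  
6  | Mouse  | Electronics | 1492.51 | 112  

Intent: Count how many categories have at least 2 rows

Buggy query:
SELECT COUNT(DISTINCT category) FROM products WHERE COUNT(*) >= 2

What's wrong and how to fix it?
Bug: WHERE filters individual rows, not groups, so a group-level COUNT is invalid there

Fix: Group first with HAVING COUNT(*) >= 2, then COUNT the resulting groups

Corrected query:
SELECT COUNT(*) FROM (SELECT category FROM products GROUP BY category HAVING COUNT(*) >= 2)

Result:
COUNT(*)
--------
2       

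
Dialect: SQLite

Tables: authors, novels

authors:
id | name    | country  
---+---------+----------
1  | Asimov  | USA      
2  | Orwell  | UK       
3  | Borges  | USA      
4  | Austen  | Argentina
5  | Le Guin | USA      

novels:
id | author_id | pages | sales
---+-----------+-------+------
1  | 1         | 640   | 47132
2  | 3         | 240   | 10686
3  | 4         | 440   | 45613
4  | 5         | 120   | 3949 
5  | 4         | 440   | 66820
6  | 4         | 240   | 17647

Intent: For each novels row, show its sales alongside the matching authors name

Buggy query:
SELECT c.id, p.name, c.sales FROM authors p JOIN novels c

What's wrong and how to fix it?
Bug: JOIN with no ON clause produces a cartesian product; every novels row pairs with every authors row

Fix: Specify the join condition linking the foreign key to the parent id

Corrected query:
SELECT c.id, p.name, c.sales FROM authors p JOIN novels c ON c.author_id = p.id

Result:
id | name    | sales
---+---------+------
1  | Asimov  | 47132
2  | Borges  | 10686
3  | Austen  | 45613
4  | Le Guin | 3949 
5  | Austen  | 66820
6  | Austen  | 17647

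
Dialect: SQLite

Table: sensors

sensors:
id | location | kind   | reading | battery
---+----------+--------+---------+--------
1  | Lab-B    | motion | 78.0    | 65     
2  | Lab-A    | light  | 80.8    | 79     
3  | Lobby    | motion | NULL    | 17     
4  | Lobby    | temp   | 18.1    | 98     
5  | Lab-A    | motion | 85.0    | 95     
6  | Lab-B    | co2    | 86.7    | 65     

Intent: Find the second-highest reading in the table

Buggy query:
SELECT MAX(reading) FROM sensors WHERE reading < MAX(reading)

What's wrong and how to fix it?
Bug: The inner MAX is an aggregate inside WHERE, which is not allowed

Fix: Put the inner MAX in a scalar subquery

Corrected query:
SELECT MAX(reading) FROM sensors WHERE reading < (SELECT MAX(reading) FROM sensors)

Result:
MAX(reading)
------------
85          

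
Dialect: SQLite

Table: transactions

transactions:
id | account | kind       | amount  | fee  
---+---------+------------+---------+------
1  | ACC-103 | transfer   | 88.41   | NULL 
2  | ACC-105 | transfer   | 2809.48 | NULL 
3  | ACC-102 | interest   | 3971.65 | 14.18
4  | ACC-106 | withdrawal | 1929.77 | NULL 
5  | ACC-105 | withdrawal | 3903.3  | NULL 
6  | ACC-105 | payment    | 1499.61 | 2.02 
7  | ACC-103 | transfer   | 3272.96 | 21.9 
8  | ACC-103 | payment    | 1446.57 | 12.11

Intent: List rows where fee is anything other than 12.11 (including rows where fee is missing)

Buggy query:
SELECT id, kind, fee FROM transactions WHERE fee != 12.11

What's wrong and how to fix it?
Bug: Inequality against NULL is unknown, not true; rows with NULL are dropped

Fix: Add an explicit OR fee IS NULL to include the missing-value rows

Corrected query:
SELECT id, kind, fee FROM transactions WHERE fee != 12.11 OR fee IS NULL

Result:
id | kind       | fee  
---+------------+------
1  | transfer   | NULL 
2  | transfer   | NULL 
3  | interest   | 14.18
4  | withdrawal | NULL 
5  | withdrawal | NULL 
6  | payment    | 2.02 
7  | transfer   | 21.9 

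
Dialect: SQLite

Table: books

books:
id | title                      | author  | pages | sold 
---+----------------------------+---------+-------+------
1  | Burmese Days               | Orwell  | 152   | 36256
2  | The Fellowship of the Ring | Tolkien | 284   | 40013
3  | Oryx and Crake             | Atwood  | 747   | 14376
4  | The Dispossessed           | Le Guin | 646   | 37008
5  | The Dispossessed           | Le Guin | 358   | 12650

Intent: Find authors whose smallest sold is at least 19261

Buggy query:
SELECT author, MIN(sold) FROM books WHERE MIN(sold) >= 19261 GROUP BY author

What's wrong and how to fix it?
Bug: MIN() in WHERE is a misuse of aggregate

Fix: Replace WHERE with HAVING after the GROUP BY

Corrected query:
SELECT author, MIN(sold) FROM books GROUP BY author HAVING MIN(sold) >= 19261

Result:
author  | MIN(sold)
--------+----------
Orwell  | 36256    
Tolkien | 40013    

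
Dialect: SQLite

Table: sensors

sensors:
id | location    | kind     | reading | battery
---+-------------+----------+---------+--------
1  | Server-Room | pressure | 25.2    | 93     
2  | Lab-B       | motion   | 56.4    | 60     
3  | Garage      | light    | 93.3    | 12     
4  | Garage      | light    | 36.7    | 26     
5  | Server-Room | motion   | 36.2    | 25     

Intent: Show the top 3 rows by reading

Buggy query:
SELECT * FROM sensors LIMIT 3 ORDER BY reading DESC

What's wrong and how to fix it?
Bug: ORDER BY cannot follow LIMIT; LIMIT is the final clause

Fix: Swap the clauses: ORDER BY first, then LIMIT

Corrected query:
SELECT * FROM sensors ORDER BY reading DESC LIMIT 3

Result:
id | location | kind   | reading | battery
---+----------+--------+---------+--------
3  | Garage   | light  | 93.3    | 12     
2  | Lab-B    | motion | 56.4    | 60     
4  | Garage   | light  | 36.7    | 26     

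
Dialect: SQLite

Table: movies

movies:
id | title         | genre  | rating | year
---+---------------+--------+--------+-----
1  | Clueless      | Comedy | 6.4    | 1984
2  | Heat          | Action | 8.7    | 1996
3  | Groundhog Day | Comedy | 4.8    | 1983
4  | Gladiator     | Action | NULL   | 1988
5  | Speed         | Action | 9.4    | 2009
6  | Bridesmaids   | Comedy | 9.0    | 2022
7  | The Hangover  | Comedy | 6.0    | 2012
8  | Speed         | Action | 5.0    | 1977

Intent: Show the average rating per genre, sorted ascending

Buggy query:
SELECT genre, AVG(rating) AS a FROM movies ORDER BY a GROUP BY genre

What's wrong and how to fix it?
Bug: ORDER BY appears before GROUP BY; SQL clause order requires GROUP BY first

Fix: Move ORDER BY to the end, after GROUP BY

Corrected query:
SELECT genre, AVG(rating) AS a FROM movies GROUP BY genre ORDER BY a

Result:
genre  | a   
-------+-----
Comedy | 6.55
Action | 7.7 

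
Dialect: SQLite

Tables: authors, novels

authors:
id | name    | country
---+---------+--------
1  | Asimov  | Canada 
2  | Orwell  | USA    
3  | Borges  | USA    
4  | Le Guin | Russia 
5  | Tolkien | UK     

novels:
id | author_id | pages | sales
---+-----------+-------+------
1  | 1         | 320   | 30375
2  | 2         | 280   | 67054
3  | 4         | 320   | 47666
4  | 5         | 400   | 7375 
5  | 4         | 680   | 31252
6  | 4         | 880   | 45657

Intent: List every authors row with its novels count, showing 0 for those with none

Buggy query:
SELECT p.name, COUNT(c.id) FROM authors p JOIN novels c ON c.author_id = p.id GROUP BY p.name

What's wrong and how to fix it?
Bug: An inner join excludes parents with zero children

Fix: Switch to LEFT JOIN to retain unmatched parent rows

Corrected query:
SELECT p.name, COUNT(c.id) FROM authors p LEFT JOIN novels c ON c.author_id = p.id GROUP BY p.name

Result:
name    | COUNT(c.id)
--------+------------
Asimov  | 1          
Borges  | 0          
Le Guin | 3          
Orwell  | 1          
Tolkien | 1          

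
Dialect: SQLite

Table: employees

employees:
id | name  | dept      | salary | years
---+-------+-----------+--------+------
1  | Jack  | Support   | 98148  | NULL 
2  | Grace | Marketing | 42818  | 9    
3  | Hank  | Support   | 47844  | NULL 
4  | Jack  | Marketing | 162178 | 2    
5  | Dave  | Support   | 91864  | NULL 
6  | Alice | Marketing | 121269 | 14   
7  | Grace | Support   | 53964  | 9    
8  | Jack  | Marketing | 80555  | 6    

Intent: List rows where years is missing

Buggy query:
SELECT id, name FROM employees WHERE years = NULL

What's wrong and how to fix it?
Bug: Comparing to NULL with '=' never matches; NULL = NULL is unknown, not true

Fix: Replace '= NULL' with 'IS NULL'

Corrected query:
SELECT id, name FROM employees WHERE years IS NULL

Result:
id | name
---+-----
1  | Jack
3  | Hank
5  | Dave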